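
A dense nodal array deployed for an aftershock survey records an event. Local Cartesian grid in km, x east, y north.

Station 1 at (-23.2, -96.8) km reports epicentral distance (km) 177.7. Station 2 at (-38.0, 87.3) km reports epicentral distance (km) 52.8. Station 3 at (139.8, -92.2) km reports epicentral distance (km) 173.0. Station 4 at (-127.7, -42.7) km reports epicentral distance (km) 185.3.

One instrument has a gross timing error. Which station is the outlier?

Solve using three stations at a time. Using Station 1, Station 2, Station 4 (subtract circle equations pairwise → linear system) gives (x, y) ≈ (13.7, 77.0).
Distances from that point to each station vs reported:
  Station 1: calculated 177.7 vs reported 177.7 → residual 0.0 km
  Station 2: calculated 52.7 vs reported 52.8 → residual 0.1 km
  Station 3: calculated 211.0 vs reported 173.0 → residual 38.0 km
  Station 4: calculated 185.3 vs reported 185.3 → residual 0.0 km
Station 1, Station 2, Station 4 are mutually consistent (residuals ≈ 0); Station 3 is off by 38.0 km.

Station 3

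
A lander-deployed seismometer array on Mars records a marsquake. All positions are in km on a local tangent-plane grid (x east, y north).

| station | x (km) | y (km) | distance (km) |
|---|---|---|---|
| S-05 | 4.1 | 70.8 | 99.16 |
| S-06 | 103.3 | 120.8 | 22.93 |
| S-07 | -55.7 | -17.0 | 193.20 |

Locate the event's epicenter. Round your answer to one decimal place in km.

Circle about each station: (x − 4.1)² + (y − 70.8)² = 99.16²; (x − 103.3)² + (y − 120.8)² = 22.93²; (x + 55.7)² + (y + 17.0)² = 193.20².
Subtracting the S-05 equation from the S-06 and S-07 equations removes the quadratic terms:
198.4 x + 100.0 y = 29541.00
-119.6 x − 175.6 y = -29131.49
Solving the 2×2 system: x ≈ 99.4, y ≈ 98.2 km.

99.4 km east, 98.2 km north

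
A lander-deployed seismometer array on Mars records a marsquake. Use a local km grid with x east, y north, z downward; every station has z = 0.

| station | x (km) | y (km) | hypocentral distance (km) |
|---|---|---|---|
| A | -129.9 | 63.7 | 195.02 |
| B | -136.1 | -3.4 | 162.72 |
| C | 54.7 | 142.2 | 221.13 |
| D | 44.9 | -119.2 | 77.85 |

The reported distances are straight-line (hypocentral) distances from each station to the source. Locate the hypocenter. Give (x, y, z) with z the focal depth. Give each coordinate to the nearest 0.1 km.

(6.0, -68.8, 44.8)

Each station gives a sphere (x−x_i)² + (y−y_i)² + z² = d_i² (stations at z=0).
Subtracting the A sphere from B and C: z² cancels, leaving linear equations in x and y:
-12.4 x − 134.2 y = 9158.07
369.2 x + 157.0 y = -8584.45
Solving: x ≈ 6.004, y ≈ -68.797 km (keep extra digits for the depth step; rounded: 6.0, -68.8).
Then from the A sphere: z² = 195.02² − (x + 129.9)² − (y − 63.7)² with x = 6.004, y = -68.797, so z ≈ 44.805 ≈ 44.8 km.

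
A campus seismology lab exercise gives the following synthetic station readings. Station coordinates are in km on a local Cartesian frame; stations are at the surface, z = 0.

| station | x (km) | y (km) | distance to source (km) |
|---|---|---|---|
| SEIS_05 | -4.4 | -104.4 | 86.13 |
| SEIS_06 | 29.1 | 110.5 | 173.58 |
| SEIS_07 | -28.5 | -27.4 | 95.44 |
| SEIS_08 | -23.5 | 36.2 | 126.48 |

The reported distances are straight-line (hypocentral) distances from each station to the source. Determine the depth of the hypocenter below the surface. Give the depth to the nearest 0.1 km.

Each station gives a sphere (x−x_i)² + (y−y_i)² + z² = d_i² (stations at z=0).
Subtracting the SEIS_05 sphere from SEIS_06 and SEIS_07: z² cancels, leaving linear equations in x and y:
67.0 x + 429.8 y = -20573.30
-48.2 x + 154.0 y = -11046.13
Solving: x ≈ 50.890, y ≈ -55.800 km (keep extra digits for the depth step; rounded: 50.9, -55.8).
Then from the SEIS_05 sphere: z² = 86.13² − (x + 4.4)² − (y + 104.4)² with x = 50.890, y = -55.800, so z ≈ 44.715 ≈ 44.7 km.
Check against SEIS_08 (with the unrounded solution): distance 126.48 ≈ 126.48 km. ✓

44.7 km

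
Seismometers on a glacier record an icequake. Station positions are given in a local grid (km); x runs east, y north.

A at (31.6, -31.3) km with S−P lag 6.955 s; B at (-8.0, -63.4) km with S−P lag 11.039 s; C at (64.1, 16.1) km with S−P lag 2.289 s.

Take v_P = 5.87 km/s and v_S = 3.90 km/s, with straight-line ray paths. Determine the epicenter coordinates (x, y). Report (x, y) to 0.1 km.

Distance from S−P lag: d = Δt · v_P v_S / (v_P − v_S) = Δt · (5.87·3.90)/(5.87−3.90) ≈ 11.6208·Δt.
So d_A = 80.82, d_B = 128.28, d_C = 26.60 km.
Circle about each station: (x − 31.6)² + (y + 31.3)² = 80.82²; (x + 8.0)² + (y + 63.4)² = 128.28²; (x − 64.1)² + (y − 16.1)² = 26.60².
Subtracting pairs of circle equations eliminates x²+y² and gives linear equations (the radical axes):
-79.2 x − 64.2 y = -7818.58
65.0 x + 94.8 y = 8214.08
Solving the 2×2 system: x ≈ 64.1, y ≈ 42.7 km.

x ≈ 64.1 km, y ≈ 42.7 km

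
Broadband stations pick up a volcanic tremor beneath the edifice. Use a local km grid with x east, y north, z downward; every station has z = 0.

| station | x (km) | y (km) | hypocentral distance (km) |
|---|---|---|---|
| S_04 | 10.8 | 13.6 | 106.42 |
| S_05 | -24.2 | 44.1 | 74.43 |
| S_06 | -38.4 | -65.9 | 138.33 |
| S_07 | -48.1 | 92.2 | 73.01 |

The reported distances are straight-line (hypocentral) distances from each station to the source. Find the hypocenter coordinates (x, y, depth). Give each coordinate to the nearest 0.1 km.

(-66.2, 55.4, 60.4)

Each station gives a sphere (x−x_i)² + (y−y_i)² + z² = d_i² (stations at z=0).
Subtracting the S_04 sphere from S_05 and S_06: z² cancels, leaving linear equations in x and y:
-70.0 x + 61.0 y = 8014.24
-98.4 x − 159.0 y = -2294.20
Solving: x ≈ -66.209, y ≈ 55.404 km (keep extra digits for the depth step; rounded: -66.2, 55.4).
Then from the S_04 sphere: z² = 106.42² − (x − 10.8)² − (y − 13.6)² with x = -66.209, y = 55.404, so z ≈ 60.393 ≈ 60.4 km.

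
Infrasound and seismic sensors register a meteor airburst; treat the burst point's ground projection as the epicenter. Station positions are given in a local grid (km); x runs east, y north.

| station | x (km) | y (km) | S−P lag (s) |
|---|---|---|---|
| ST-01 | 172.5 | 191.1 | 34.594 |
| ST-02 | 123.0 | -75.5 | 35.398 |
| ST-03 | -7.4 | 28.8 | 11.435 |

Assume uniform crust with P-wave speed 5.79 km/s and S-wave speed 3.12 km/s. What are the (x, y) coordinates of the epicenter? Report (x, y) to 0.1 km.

Distance from S−P lag: d = Δt · v_P v_S / (v_P − v_S) = Δt · (5.79·3.12)/(5.79−3.12) ≈ 6.7658·Δt.
So d_ST-01 = 234.06, d_ST-02 = 239.50, d_ST-03 = 77.37 km.
Circle about each station: (x − 172.5)² + (y − 191.1)² = 234.06²; (x − 123.0)² + (y + 75.5)² = 239.50²; (x + 7.4)² + (y − 28.8)² = 77.37².
Subtracting the ST-01 equation from the ST-02 and ST-03 equations removes the quadratic terms:
-99.0 x − 533.2 y = -48022.38
-359.8 x − 324.6 y = -16593.29
Solving the 2×2 system: x ≈ -42.2, y ≈ 97.9 km.

(-42.2, 97.9)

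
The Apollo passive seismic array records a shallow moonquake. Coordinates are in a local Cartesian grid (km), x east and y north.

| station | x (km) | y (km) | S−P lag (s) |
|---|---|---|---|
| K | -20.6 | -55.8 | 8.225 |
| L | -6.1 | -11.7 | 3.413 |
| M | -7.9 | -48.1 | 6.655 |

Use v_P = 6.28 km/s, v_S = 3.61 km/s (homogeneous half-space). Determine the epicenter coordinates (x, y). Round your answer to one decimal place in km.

x ≈ 19.9 km, y ≈ 1.1 km

Distance from S−P lag: d = Δt · v_P v_S / (v_P − v_S) = Δt · (6.28·3.61)/(6.28−3.61) ≈ 8.4909·Δt.
So d_K = 69.84, d_L = 28.98, d_M = 56.51 km.
Circle about each station: (x + 20.6)² + (y + 55.8)² = 69.84²; (x + 6.1)² + (y + 11.7)² = 28.98²; (x + 7.9)² + (y + 48.1)² = 56.51².
Subtracting pairs of circle equations eliminates x²+y² and gives linear equations (the radical axes):
29.0 x + 88.2 y = 673.89
25.4 x + 15.4 y = 522.27
Solving the 2×2 system: x ≈ 19.9, y ≈ 1.1 km.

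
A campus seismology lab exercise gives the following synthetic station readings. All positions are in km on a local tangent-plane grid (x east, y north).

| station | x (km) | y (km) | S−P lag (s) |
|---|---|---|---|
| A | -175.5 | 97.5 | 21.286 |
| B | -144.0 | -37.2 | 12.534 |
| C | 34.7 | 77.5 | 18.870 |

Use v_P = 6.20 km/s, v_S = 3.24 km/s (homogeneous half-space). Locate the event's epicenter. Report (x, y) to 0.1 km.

Distance from S−P lag: d = Δt · v_P v_S / (v_P − v_S) = Δt · (6.20·3.24)/(6.20−3.24) ≈ 6.7865·Δt.
So d_A = 144.46, d_B = 85.06, d_C = 128.06 km.
Circle about each station: (x + 175.5)² + (y − 97.5)² = 144.46²; (x + 144.0)² + (y + 37.2)² = 85.06²; (x − 34.7)² + (y − 77.5)² = 128.06².
Subtracting the A equation from the B and C equations removes the quadratic terms:
63.0 x − 269.4 y = -4553.17
420.4 x − 40.0 y = -28626.83
Solving the 2×2 system: x ≈ -68.0, y ≈ 1.0 km.
Check against A (with the unrounded x, y): √((x + 175.5)²+(y − 97.5)²) = 144.46 ≈ 144.46 km. ✓

x ≈ -68.0 km, y ≈ 1.0 km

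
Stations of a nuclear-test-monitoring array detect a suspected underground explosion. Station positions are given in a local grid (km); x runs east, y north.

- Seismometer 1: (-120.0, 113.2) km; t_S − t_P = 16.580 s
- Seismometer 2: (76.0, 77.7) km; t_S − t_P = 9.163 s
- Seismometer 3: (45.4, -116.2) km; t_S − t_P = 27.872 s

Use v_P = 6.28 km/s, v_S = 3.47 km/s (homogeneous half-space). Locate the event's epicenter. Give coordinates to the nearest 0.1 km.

(7.5, 96.6)

Distance from S−P lag: d = Δt · v_P v_S / (v_P − v_S) = Δt · (6.28·3.47)/(6.28−3.47) ≈ 7.7550·Δt.
So d_Seismometer 1 = 128.58, d_Seismometer 2 = 71.06, d_Seismometer 3 = 216.15 km.
Circle about each station: (x + 120.0)² + (y − 113.2)² = 128.58²; (x − 76.0)² + (y − 77.7)² = 71.06²; (x − 45.4)² + (y + 116.2)² = 216.15².
Subtracting pairs of circle equations eliminates x²+y² and gives linear equations (the radical axes):
392.0 x − 71.0 y = -3917.66
330.8 x − 458.8 y = -41838.65
Solving the 2×2 system: x ≈ 7.5, y ≈ 96.6 km.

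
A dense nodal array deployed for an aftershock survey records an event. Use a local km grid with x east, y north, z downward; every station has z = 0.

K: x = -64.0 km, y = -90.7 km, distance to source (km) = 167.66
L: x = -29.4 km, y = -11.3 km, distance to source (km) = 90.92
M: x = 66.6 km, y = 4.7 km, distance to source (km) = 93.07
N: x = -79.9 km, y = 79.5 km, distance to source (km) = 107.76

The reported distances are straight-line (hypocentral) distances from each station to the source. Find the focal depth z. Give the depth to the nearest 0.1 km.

Each station gives a sphere (x−x_i)² + (y−y_i)² + z² = d_i² (stations at z=0).
Subtracting the K sphere from L and M: z² cancels, leaving linear equations in x and y:
69.2 x + 158.8 y = 8512.99
261.2 x + 190.8 y = 11583.01
Solving: x ≈ 7.608, y ≈ 50.293 km (keep extra digits for the depth step; rounded: 7.6, 50.3).
Then from the K sphere: z² = 167.66² − (x + 64.0)² − (y + 90.7)² with x = 7.608, y = 50.293, so z ≈ 55.706 ≈ 55.7 km.
Check against N (with the unrounded solution): distance 107.77 ≈ 107.76 km. ✓

55.7 km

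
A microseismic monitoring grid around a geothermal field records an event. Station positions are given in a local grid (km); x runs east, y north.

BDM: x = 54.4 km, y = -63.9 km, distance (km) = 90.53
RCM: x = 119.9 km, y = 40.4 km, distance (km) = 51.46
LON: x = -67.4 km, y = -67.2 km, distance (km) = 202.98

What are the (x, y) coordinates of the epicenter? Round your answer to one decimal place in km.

(127.5, -10.5)

Circle about each station: (x − 54.4)² + (y + 63.9)² = 90.53²; (x − 119.9)² + (y − 40.4)² = 51.46²; (x + 67.4)² + (y + 67.2)² = 202.98².
Subtracting the BDM equation from the RCM and LON equations removes the quadratic terms:
131.0 x + 208.6 y = 14513.15
-243.6 x − 6.6 y = -30989.17
Solving the 2×2 system: x ≈ 127.5, y ≈ -10.5 km.
Check against BDM (with the unrounded x, y): √((x − 54.4)²+(y + 63.9)²) = 90.53 ≈ 90.53 km. ✓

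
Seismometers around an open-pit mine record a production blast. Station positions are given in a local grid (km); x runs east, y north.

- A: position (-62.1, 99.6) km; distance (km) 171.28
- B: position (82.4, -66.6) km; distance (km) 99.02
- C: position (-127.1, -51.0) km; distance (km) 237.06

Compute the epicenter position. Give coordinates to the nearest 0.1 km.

x ≈ 95.1 km, y ≈ 31.6 km

Circle about each station: (x + 62.1)² + (y − 99.6)² = 171.28²; (x − 82.4)² + (y + 66.6)² = 99.02²; (x + 127.1)² + (y + 51.0)² = 237.06².
Subtracting the A equation from the B and C equations removes the quadratic terms:
289.0 x − 332.4 y = 16980.63
-130.0 x − 301.2 y = -21881.77
Solving the 2×2 system: x ≈ 95.1, y ≈ 31.6 km.
Check against A (with the unrounded x, y): √((x + 62.1)²+(y − 99.6)²) = 171.28 ≈ 171.28 km. ✓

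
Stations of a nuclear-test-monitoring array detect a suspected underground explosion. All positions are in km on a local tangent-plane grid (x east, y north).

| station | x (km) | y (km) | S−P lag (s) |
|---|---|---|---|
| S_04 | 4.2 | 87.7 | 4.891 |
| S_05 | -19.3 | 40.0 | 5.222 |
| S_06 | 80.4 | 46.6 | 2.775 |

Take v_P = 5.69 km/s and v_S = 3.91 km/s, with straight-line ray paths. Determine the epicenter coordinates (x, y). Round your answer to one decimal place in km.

(45.9, 43.0)

Distance from S−P lag: d = Δt · v_P v_S / (v_P − v_S) = Δt · (5.69·3.91)/(5.69−3.91) ≈ 12.4988·Δt.
So d_S_04 = 61.13, d_S_05 = 65.27, d_S_06 = 34.68 km.
Circle about each station: (x − 4.2)² + (y − 87.7)² = 61.13²; (x + 19.3)² + (y − 40.0)² = 65.27²; (x − 80.4)² + (y − 46.6)² = 34.68².
Subtracting the S_04 equation from the S_05 and S_06 equations removes the quadratic terms:
-47.0 x − 95.4 y = -6259.74
152.4 x − 82.2 y = 3460.96
Solving the 2×2 system: x ≈ 45.9, y ≈ 43.0 km.
Check against S_04 (with the unrounded x, y): √((x − 4.2)²+(y − 87.7)²) = 61.13 ≈ 61.13 km. ✓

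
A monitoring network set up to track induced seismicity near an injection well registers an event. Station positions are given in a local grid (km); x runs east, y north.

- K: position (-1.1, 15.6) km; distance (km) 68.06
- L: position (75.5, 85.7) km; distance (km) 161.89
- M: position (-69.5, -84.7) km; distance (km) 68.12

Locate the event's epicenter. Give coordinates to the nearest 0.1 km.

-9.8 km east, -51.9 km north

Circle about each station: (x + 1.1)² + (y − 15.6)² = 68.06²; (x − 75.5)² + (y − 85.7)² = 161.89²; (x + 69.5)² + (y + 84.7)² = 68.12².
Subtracting pairs of circle equations eliminates x²+y² and gives linear equations (the radical axes):
153.2 x + 140.2 y = -8776.04
-136.8 x − 200.6 y = 11751.60
Solving the 2×2 system: x ≈ -9.8, y ≈ -51.9 km.
Check against K (with the unrounded x, y): √((x + 1.1)²+(y − 15.6)²) = 68.07 ≈ 68.06 km. ✓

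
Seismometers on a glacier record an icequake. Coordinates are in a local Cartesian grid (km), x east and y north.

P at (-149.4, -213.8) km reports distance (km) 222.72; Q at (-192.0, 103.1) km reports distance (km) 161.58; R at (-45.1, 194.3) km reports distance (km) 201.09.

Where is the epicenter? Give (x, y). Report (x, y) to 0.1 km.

Circle about each station: (x + 149.4)² + (y + 213.8)² = 222.72²; (x + 192.0)² + (y − 103.1)² = 161.58²; (x + 45.1)² + (y − 194.3)² = 201.09².
Subtracting the P equation from the Q and R equations removes the quadratic terms:
-85.2 x + 633.8 y = 2958.91
208.6 x + 816.2 y = -19077.29
Solving the 2×2 system: x ≈ -71.9, y ≈ -5.0 km.
Check against P (with the unrounded x, y): √((x + 149.4)²+(y + 213.8)²) = 222.72 ≈ 222.72 km. ✓

-71.9 km east, -5.0 km north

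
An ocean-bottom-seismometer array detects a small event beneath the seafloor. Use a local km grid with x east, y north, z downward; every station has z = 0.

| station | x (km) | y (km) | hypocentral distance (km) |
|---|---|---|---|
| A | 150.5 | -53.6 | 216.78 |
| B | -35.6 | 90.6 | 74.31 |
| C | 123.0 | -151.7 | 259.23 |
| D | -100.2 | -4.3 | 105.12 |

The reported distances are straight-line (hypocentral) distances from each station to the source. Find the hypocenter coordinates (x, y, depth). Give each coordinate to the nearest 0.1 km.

x ≈ -31.5 km, y ≈ 47.5 km, depth ≈ 60.4 km

Each station gives a sphere (x−x_i)² + (y−y_i)² + z² = d_i² (stations at z=0).
Subtracting the A sphere from B and C: z² cancels, leaving linear equations in x and y:
-372.2 x + 288.4 y = 25424.10
-55.0 x − 196.2 y = -7587.94
Solving: x ≈ -31.499, y ≈ 47.504 km (keep extra digits for the depth step; rounded: -31.5, 47.5).
Then from the A sphere: z² = 216.78² − (x − 150.5)² − (y + 53.6)² with x = -31.499, y = 47.504, so z ≈ 60.398 ≈ 60.4 km.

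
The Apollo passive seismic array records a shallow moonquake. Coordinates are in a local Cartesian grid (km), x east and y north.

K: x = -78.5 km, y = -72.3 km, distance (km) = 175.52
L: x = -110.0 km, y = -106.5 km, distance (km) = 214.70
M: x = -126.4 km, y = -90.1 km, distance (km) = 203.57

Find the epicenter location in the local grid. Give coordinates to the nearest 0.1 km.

-59.6 km east, 102.2 km north

Circle about each station: (x + 78.5)² + (y + 72.3)² = 175.52²; (x + 110.0)² + (y + 106.5)² = 214.70²; (x + 126.4)² + (y + 90.1)² = 203.57².
Subtracting pairs of circle equations eliminates x²+y² and gives linear equations (the radical axes):
-63.0 x − 68.4 y = -3236.11
-95.8 x − 35.6 y = 2071.96
Solving the 2×2 system: x ≈ -59.6, y ≈ 102.2 km.
Check against K (with the unrounded x, y): √((x + 78.5)²+(y + 72.3)²) = 175.54 ≈ 175.52 km. ✓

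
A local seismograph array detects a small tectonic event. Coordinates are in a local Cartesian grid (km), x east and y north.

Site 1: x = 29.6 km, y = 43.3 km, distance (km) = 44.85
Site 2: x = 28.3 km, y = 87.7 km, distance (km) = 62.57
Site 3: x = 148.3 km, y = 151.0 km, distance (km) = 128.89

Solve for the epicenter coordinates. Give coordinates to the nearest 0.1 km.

74.4 km east, 45.4 km north

Circle about each station: (x − 29.6)² + (y − 43.3)² = 44.85²; (x − 28.3)² + (y − 87.7)² = 62.57²; (x − 148.3)² + (y − 151.0)² = 128.89².
Subtracting the Site 1 equation from the Site 2 and Site 3 equations removes the quadratic terms:
-2.6 x + 88.8 y = 3837.65
237.4 x + 215.4 y = 27441.73
Solving the 2×2 system: x ≈ 74.4, y ≈ 45.4 km.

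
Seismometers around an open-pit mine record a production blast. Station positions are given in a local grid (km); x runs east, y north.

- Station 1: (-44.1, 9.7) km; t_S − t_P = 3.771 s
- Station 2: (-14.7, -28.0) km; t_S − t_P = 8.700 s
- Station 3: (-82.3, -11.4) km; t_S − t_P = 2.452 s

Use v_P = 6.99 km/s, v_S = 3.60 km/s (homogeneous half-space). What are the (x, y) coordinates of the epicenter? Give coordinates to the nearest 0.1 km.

(-71.3, 3.1)

Distance from S−P lag: d = Δt · v_P v_S / (v_P − v_S) = Δt · (6.99·3.60)/(6.99−3.60) ≈ 7.4230·Δt.
So d_Station 1 = 27.99, d_Station 2 = 64.58, d_Station 3 = 18.20 km.
Circle about each station: (x + 44.1)² + (y − 9.7)² = 27.99²; (x + 14.7)² + (y + 28.0)² = 64.58²; (x + 82.3)² + (y + 11.4)² = 18.20².
Subtracting the Station 1 equation from the Station 2 and Station 3 equations removes the quadratic terms:
58.8 x − 75.4 y = -4425.95
-76.4 x − 42.2 y = 5316.55
Solving the 2×2 system: x ≈ -71.3, y ≈ 3.1 km.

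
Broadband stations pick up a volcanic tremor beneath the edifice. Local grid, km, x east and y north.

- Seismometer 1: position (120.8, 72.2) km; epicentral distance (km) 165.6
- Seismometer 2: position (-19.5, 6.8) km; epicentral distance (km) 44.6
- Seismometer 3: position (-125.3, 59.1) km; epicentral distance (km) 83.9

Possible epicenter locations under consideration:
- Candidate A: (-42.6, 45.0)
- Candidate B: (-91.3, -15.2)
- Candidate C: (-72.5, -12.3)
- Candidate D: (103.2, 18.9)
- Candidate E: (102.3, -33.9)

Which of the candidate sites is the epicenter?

Candidate A

For each candidate, compare |candidate − station| to the reported distance:
Candidate A: residuals Seismometer 1 0.0, Seismometer 2 0.0, Seismometer 3 0.0 → max 0.0 km
Candidate B: residuals Seismometer 1 63.8, Seismometer 2 30.5, Seismometer 3 2.2 → max 63.8 km
Candidate C: residuals Seismometer 1 45.4, Seismometer 2 11.7, Seismometer 3 4.9 → max 45.4 km
Candidate D: residuals Seismometer 1 109.5, Seismometer 2 78.7, Seismometer 3 148.1 → max 148.1 km
Candidate E: residuals Seismometer 1 57.9, Seismometer 2 83.8, Seismometer 3 162.0 → max 162.0 km
Only Candidate A has all residuals ≈ 0.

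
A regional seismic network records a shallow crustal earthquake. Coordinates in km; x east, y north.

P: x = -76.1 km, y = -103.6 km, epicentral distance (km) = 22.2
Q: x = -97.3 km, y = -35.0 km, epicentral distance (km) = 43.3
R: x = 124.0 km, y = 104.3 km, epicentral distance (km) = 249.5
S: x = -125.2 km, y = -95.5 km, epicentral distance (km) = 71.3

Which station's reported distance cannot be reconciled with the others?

P

Solve using three stations at a time. Using Q, R, S (subtract circle equations pairwise → linear system) gives (x, y) ≈ (-62.8, -61.1).
Distances from that point to each station vs reported:
  P: calculated 44.6 vs reported 22.2 → residual 22.4 km
  Q: calculated 43.2 vs reported 43.3 → residual 0.1 km
  R: calculated 249.5 vs reported 249.5 → residual 0.0 km
  S: calculated 71.3 vs reported 71.3 → residual 0.0 km
Q, R, S are mutually consistent (residuals ≈ 0); P is off by 22.4 km.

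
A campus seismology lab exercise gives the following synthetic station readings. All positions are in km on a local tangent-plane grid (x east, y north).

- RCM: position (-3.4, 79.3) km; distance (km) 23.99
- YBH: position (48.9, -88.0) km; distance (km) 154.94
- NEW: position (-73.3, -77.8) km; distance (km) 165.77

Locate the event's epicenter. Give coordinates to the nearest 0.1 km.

Circle about each station: (x + 3.4)² + (y − 79.3)² = 23.99²; (x − 48.9)² + (y + 88.0)² = 154.94²; (x + 73.3)² + (y + 77.8)² = 165.77².
Subtracting pairs of circle equations eliminates x²+y² and gives linear equations (the radical axes):
104.6 x − 334.6 y = -19595.72
-139.8 x − 314.2 y = -21778.49
Solving the 2×2 system: x ≈ 14.2, y ≈ 63.0 km.
Check against RCM (with the unrounded x, y): √((x + 3.4)²+(y − 79.3)²) = 23.98 ≈ 23.99 km. ✓

x ≈ 14.2 km, y ≈ 63.0 km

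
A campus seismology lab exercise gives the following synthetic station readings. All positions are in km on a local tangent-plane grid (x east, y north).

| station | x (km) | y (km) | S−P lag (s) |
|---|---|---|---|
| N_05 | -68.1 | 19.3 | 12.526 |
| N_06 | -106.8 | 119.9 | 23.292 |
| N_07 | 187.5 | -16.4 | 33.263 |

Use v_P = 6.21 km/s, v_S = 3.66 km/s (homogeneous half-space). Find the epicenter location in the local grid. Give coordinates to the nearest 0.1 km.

Distance from S−P lag: d = Δt · v_P v_S / (v_P − v_S) = Δt · (6.21·3.66)/(6.21−3.66) ≈ 8.9132·Δt.
So d_N_05 = 111.65, d_N_06 = 207.61, d_N_07 = 296.48 km.
Circle about each station: (x + 68.1)² + (y − 19.3)² = 111.65²; (x + 106.8)² + (y − 119.9)² = 207.61²; (x − 187.5)² + (y + 16.4)² = 296.48².
Subtracting pairs of circle equations eliminates x²+y² and gives linear equations (the radical axes):
-77.4 x + 201.2 y = -9864.04
511.2 x − 71.4 y = -45019.56
Solving the 2×2 system: x ≈ -100.3, y ≈ -87.6 km.
Check against N_05 (with the unrounded x, y): √((x + 68.1)²+(y − 19.3)²) = 111.66 ≈ 111.65 km. ✓

(-100.3, -87.6)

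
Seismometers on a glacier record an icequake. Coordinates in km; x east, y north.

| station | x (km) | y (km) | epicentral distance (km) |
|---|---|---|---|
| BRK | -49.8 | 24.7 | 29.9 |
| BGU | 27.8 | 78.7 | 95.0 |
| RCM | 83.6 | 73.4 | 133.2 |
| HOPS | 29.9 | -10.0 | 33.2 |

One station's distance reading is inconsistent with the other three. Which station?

HOPS

Solve using three stations at a time. Using BRK, BGU, RCM (subtract circle equations pairwise → linear system) gives (x, y) ≈ (-29.4, 2.8).
Distances from that point to each station vs reported:
  BRK: calculated 29.9 vs reported 29.9 → residual 0.0 km
  BGU: calculated 95.0 vs reported 95.0 → residual 0.0 km
  RCM: calculated 133.2 vs reported 133.2 → residual 0.0 km
  HOPS: calculated 60.6 vs reported 33.2 → residual 27.4 km
BRK, BGU, RCM are mutually consistent (residuals ≈ 0); HOPS is off by 27.4 km.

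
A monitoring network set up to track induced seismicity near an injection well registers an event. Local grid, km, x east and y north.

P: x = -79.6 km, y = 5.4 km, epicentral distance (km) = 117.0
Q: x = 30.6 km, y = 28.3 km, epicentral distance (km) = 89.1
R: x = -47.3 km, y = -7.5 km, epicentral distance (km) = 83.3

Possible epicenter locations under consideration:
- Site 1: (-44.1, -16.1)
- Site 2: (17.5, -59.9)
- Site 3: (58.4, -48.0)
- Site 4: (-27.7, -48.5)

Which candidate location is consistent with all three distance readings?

For each candidate, compare |candidate − station| to the reported distance:
Site 1: residuals P 75.5, Q 2.2, R 74.1 → max 75.5 km
Site 2: residuals P 0.0, Q 0.1, R 0.0 → max 0.1 km
Site 3: residuals P 31.0, Q 7.9, R 29.9 → max 31.0 km
Site 4: residuals P 42.2, Q 7.3, R 37.9 → max 42.2 km
Only Site 2 has all residuals ≈ 0.

Site 2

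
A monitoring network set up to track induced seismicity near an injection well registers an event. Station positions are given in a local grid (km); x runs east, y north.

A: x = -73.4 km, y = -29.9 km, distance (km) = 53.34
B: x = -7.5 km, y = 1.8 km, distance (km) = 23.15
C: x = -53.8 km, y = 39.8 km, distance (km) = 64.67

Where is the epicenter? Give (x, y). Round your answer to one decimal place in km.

Circle about each station: (x + 73.4)² + (y + 29.9)² = 53.34²; (x + 7.5)² + (y − 1.8)² = 23.15²; (x + 53.8)² + (y − 39.8)² = 64.67².
Subtracting pairs of circle equations eliminates x²+y² and gives linear equations (the radical axes):
131.8 x + 63.4 y = -3912.85
39.2 x + 139.4 y = -3140.14
Solving the 2×2 system: x ≈ -21.8, y ≈ -16.4 km.

(-21.8, -16.4)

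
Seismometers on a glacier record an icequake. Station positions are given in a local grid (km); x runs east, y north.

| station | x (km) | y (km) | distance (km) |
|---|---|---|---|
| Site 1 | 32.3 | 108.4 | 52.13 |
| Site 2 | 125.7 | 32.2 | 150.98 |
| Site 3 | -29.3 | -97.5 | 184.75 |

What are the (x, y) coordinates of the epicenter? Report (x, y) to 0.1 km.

Circle about each station: (x − 32.3)² + (y − 108.4)² = 52.13²; (x − 125.7)² + (y − 32.2)² = 150.98²; (x + 29.3)² + (y + 97.5)² = 184.75².
Subtracting the Site 1 equation from the Site 2 and Site 3 equations removes the quadratic terms:
186.8 x − 152.4 y = -16033.94
-123.2 x − 411.8 y = -33844.14
Solving the 2×2 system: x ≈ -15.1, y ≈ 86.7 km.
Check against Site 1 (with the unrounded x, y): √((x − 32.3)²+(y − 108.4)²) = 52.13 ≈ 52.13 km. ✓

(-15.1, 86.7)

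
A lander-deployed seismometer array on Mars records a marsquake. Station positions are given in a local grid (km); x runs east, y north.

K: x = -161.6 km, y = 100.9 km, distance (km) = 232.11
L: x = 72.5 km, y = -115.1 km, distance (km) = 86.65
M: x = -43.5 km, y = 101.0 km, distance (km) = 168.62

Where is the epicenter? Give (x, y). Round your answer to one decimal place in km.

Circle about each station: (x + 161.6)² + (y − 100.9)² = 232.11²; (x − 72.5)² + (y + 115.1)² = 86.65²; (x + 43.5)² + (y − 101.0)² = 168.62².
Subtracting the K equation from the L and M equations removes the quadratic terms:
468.2 x − 432.0 y = 28575.72
236.2 x + 0.2 y = 1240.23
Solving the 2×2 system: x ≈ 5.3, y ≈ -60.4 km.
Check against K (with the unrounded x, y): √((x + 161.6)²+(y − 100.9)²) = 232.11 ≈ 232.11 km. ✓

x ≈ 5.3 km, y ≈ -60.4 km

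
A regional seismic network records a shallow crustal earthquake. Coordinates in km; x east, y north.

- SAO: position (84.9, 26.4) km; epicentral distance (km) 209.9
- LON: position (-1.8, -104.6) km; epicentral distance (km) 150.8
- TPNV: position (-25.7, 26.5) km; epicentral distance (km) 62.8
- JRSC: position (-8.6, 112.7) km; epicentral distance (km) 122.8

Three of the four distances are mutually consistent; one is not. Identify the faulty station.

Solve using three stations at a time. Using LON, TPNV, JRSC (subtract circle equations pairwise → linear system) gives (x, y) ≈ (-88.1, 19.1).
Distances from that point to each station vs reported:
  SAO: calculated 173.2 vs reported 209.9 → residual 36.7 km
  LON: calculated 150.8 vs reported 150.8 → residual 0.0 km
  TPNV: calculated 62.8 vs reported 62.8 → residual 0.0 km
  JRSC: calculated 122.8 vs reported 122.8 → residual 0.0 km
LON, TPNV, JRSC are mutually consistent (residuals ≈ 0); SAO is off by 36.7 km.

SAO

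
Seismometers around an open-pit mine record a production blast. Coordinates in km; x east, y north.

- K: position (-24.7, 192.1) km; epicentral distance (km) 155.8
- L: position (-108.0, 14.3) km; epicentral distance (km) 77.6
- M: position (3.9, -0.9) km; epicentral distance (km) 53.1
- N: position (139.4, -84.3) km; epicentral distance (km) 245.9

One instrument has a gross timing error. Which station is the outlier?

Solve using three stations at a time. Using K, L, M (subtract circle equations pairwise → linear system) gives (x, y) ≈ (-33.7, 36.6).
Distances from that point to each station vs reported:
  K: calculated 155.8 vs reported 155.8 → residual 0.0 km
  L: calculated 77.6 vs reported 77.6 → residual 0.0 km
  M: calculated 53.1 vs reported 53.1 → residual 0.0 km
  N: calculated 211.1 vs reported 245.9 → residual 34.8 km
K, L, M are mutually consistent (residuals ≈ 0); N is off by 34.8 km.

N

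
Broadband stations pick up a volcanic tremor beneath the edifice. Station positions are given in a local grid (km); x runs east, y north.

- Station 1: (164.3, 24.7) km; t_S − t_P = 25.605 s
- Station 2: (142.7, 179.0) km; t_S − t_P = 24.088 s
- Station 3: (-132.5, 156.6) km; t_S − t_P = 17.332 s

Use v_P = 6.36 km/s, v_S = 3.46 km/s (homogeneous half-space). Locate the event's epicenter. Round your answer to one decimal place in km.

(-18.0, 91.9)

Distance from S−P lag: d = Δt · v_P v_S / (v_P − v_S) = Δt · (6.36·3.46)/(6.36−3.46) ≈ 7.5881·Δt.
So d_Station 1 = 194.29, d_Station 2 = 182.78, d_Station 3 = 131.52 km.
Circle about each station: (x − 164.3)² + (y − 24.7)² = 194.29²; (x − 142.7)² + (y − 179.0)² = 182.78²; (x + 132.5)² + (y − 156.6)² = 131.52².
Subtracting pairs of circle equations eliminates x²+y² and gives linear equations (the radical axes):
-43.2 x + 308.6 y = 29139.79
-593.6 x + 263.8 y = 34926.32
Solving the 2×2 system: x ≈ -18.0, y ≈ 91.9 km.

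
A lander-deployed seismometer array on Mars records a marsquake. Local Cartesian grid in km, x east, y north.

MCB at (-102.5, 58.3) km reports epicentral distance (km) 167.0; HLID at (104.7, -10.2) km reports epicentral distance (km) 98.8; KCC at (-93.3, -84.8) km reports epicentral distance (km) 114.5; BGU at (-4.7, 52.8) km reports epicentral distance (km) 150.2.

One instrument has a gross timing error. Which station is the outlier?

BGU

Solve using three stations at a time. Using MCB, HLID, KCC (subtract circle equations pairwise → linear system) gives (x, y) ≈ (17.9, -57.4).
Distances from that point to each station vs reported:
  MCB: calculated 167.0 vs reported 167.0 → residual 0.0 km
  HLID: calculated 98.8 vs reported 98.8 → residual 0.0 km
  KCC: calculated 114.5 vs reported 114.5 → residual 0.0 km
  BGU: calculated 112.5 vs reported 150.2 → residual 37.7 km
MCB, HLID, KCC are mutually consistent (residuals ≈ 0); BGU is off by 37.7 km.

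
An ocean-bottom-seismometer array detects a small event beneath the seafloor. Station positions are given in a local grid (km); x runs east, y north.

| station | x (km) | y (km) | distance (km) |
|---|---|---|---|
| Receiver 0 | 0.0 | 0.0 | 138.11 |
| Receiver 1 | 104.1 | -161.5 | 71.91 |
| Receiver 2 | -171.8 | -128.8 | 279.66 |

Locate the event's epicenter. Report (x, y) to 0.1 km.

Circle about each station: x² + y² = 138.11²; (x − 104.1)² + (y + 161.5)² = 71.91²; (x + 171.8)² + (y + 128.8)² = 279.66².
Subtracting the Receiver 0 equation from the Receiver 1 and Receiver 2 equations removes the quadratic terms:
208.2 x − 323.0 y = 50822.38
-343.6 x − 257.6 y = -13030.66
Solving the 2×2 system: x ≈ 105.1, y ≈ -89.6 km.

x ≈ 105.1 km, y ≈ -89.6 km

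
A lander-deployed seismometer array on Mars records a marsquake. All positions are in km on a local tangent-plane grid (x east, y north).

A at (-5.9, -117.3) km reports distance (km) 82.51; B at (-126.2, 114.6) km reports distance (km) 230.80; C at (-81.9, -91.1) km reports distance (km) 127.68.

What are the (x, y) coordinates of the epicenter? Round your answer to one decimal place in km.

Circle about each station: (x + 5.9)² + (y + 117.3)² = 82.51²; (x + 126.2)² + (y − 114.6)² = 230.80²; (x + 81.9)² + (y + 91.1)² = 127.68².
Subtracting pairs of circle equations eliminates x²+y² and gives linear equations (the radical axes):
-240.6 x + 463.8 y = -31195.24
-152.0 x + 52.4 y = -8281.56
Solving the 2×2 system: x ≈ 38.1, y ≈ -47.5 km.

(38.1, -47.5)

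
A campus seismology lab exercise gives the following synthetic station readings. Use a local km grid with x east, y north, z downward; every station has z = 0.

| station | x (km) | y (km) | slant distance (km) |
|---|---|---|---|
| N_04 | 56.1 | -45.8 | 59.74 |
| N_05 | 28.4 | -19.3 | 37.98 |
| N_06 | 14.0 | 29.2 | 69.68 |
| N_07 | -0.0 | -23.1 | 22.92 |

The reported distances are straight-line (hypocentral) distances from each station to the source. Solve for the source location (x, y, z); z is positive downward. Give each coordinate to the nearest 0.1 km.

(0.1, -36.5, 18.6)

Each station gives a sphere (x−x_i)² + (y−y_i)² + z² = d_i² (stations at z=0).
Subtracting the N_04 sphere from N_05 and N_06: z² cancels, leaving linear equations in x and y:
-55.4 x + 53.0 y = -1939.41
-84.2 x + 150.0 y = -5482.64
Solving: x ≈ 0.086, y ≈ -36.503 km (keep extra digits for the depth step; rounded: 0.1, -36.5).
Then from the N_04 sphere: z² = 59.74² − (x − 56.1)² − (y + 45.8)² with x = 0.086, y = -36.503, so z ≈ 18.571 ≈ 18.6 km.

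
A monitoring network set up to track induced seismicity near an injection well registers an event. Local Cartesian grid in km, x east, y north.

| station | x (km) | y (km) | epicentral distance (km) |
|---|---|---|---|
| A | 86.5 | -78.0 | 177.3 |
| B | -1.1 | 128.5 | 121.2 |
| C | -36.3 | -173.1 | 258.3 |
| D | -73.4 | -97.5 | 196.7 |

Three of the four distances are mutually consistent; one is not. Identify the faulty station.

B

Solve using three stations at a time. Using A, C, D (subtract circle equations pairwise → linear system) gives (x, y) ≈ (8.6, 81.2).
Distances from that point to each station vs reported:
  A: calculated 177.2 vs reported 177.3 → residual 0.1 km
  B: calculated 48.3 vs reported 121.2 → residual 72.9 km
  C: calculated 258.3 vs reported 258.3 → residual 0.0 km
  D: calculated 196.6 vs reported 196.7 → residual 0.1 km
A, C, D are mutually consistent (residuals ≈ 0); B is off by 72.9 km.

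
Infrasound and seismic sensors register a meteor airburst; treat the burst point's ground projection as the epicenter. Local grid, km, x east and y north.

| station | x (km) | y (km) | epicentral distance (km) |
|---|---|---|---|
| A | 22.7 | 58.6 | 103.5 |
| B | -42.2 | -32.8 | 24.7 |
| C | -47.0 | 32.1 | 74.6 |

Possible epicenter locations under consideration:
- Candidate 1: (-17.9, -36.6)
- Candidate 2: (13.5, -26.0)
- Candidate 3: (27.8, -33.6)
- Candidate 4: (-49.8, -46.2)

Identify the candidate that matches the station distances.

For each candidate, compare |candidate − station| to the reported distance:
Candidate 1: residuals A 0.0, B 0.1, C 0.0 → max 0.1 km
Candidate 2: residuals A 18.4, B 31.4, C 9.3 → max 31.4 km
Candidate 3: residuals A 11.2, B 45.3, C 25.0 → max 45.3 km
Candidate 4: residuals A 23.9, B 9.3, C 3.8 → max 23.9 km
Only Candidate 1 has all residuals ≈ 0.

Candidate 1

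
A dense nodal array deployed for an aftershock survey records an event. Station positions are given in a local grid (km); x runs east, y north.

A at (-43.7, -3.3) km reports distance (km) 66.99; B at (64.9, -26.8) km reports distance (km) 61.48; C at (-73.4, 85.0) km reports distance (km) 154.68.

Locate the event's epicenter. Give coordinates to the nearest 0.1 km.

Circle about each station: (x + 43.7)² + (y + 3.3)² = 66.99²; (x − 64.9)² + (y + 26.8)² = 61.48²; (x + 73.4)² + (y − 85.0)² = 154.68².
Subtracting the A equation from the B and C equations removes the quadratic terms:
217.2 x − 47.0 y = 3717.54
-59.4 x + 176.6 y = -8746.26
Solving the 2×2 system: x ≈ 6.9, y ≈ -47.2 km.
Check against A (with the unrounded x, y): √((x + 43.7)²+(y + 3.3)²) = 66.99 ≈ 66.99 km. ✓

(6.9, -47.2)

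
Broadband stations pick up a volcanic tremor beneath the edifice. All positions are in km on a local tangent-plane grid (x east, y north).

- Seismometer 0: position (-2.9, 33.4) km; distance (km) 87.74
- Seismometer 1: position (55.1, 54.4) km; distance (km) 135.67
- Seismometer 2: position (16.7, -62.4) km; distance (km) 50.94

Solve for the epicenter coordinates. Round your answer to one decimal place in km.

Circle about each station: (x + 2.9)² + (y − 33.4)² = 87.74²; (x − 55.1)² + (y − 54.4)² = 135.67²; (x − 16.7)² + (y + 62.4)² = 50.94².
Subtracting pairs of circle equations eliminates x²+y² and gives linear equations (the radical axes):
116.0 x + 42.0 y = -5836.64
39.2 x − 191.6 y = 8152.10
Solving the 2×2 system: x ≈ -32.5, y ≈ -49.2 km.
Check against Seismometer 0 (with the unrounded x, y): √((x + 2.9)²+(y − 33.4)²) = 87.74 ≈ 87.74 km. ✓

-32.5 km east, -49.2 km north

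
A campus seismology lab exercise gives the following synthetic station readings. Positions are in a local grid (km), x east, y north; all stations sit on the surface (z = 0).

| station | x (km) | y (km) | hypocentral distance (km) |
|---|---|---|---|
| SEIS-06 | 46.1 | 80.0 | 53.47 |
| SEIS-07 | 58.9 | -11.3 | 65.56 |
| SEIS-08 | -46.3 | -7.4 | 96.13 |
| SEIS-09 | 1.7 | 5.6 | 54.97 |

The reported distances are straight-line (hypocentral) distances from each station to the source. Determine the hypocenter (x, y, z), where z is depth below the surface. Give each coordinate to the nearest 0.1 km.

Each station gives a sphere (x−x_i)² + (y−y_i)² + z² = d_i² (stations at z=0).
Subtracting the SEIS-06 sphere from SEIS-07 and SEIS-08: z² cancels, leaving linear equations in x and y:
25.6 x − 182.6 y = -6367.38
-184.8 x − 174.8 y = -12708.70
Solving: x ≈ 31.596, y ≈ 39.300 km (keep extra digits for the depth step; rounded: 31.6, 39.3).
Then from the SEIS-06 sphere: z² = 53.47² − (x − 46.1)² − (y − 80.0)² with x = 31.596, y = 39.300, so z ≈ 31.499 ≈ 31.5 km.

x ≈ 31.6 km, y ≈ 39.3 km, depth ≈ 31.5 km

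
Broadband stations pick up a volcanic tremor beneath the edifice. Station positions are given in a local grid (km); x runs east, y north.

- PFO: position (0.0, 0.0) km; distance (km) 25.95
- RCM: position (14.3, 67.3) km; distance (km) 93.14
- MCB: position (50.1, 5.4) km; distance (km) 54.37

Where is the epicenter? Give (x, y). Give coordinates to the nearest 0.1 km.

Circle about each station: x² + y² = 25.95²; (x − 14.3)² + (y − 67.3)² = 93.14²; (x − 50.1)² + (y − 5.4)² = 54.37².
Subtracting the PFO equation from the RCM and MCB equations removes the quadratic terms:
28.6 x + 134.6 y = -3267.88
100.2 x + 10.8 y = 256.48
Solving the 2×2 system: x ≈ 5.3, y ≈ -25.4 km.

(5.3, -25.4)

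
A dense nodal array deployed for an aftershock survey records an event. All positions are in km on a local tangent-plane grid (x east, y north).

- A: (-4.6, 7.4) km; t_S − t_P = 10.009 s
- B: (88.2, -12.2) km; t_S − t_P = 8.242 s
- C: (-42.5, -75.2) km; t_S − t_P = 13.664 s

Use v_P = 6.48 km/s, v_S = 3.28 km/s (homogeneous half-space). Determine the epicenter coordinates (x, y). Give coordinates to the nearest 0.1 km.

Distance from S−P lag: d = Δt · v_P v_S / (v_P − v_S) = Δt · (6.48·3.28)/(6.48−3.28) ≈ 6.6420·Δt.
So d_A = 66.48, d_B = 54.74, d_C = 90.76 km.
Circle about each station: (x + 4.6)² + (y − 7.4)² = 66.48²; (x − 88.2)² + (y + 12.2)² = 54.74²; (x + 42.5)² + (y + 75.2)² = 90.76².
Subtracting pairs of circle equations eliminates x²+y² and gives linear equations (the radical axes):
185.6 x − 39.2 y = 9275.28
-75.8 x − 165.2 y = 3567.58
Solving the 2×2 system: x ≈ 41.4, y ≈ -40.6 km.
Check against A (with the unrounded x, y): √((x + 4.6)²+(y − 7.4)²) = 66.48 ≈ 66.48 km. ✓

x ≈ 41.4 km, y ≈ -40.6 km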